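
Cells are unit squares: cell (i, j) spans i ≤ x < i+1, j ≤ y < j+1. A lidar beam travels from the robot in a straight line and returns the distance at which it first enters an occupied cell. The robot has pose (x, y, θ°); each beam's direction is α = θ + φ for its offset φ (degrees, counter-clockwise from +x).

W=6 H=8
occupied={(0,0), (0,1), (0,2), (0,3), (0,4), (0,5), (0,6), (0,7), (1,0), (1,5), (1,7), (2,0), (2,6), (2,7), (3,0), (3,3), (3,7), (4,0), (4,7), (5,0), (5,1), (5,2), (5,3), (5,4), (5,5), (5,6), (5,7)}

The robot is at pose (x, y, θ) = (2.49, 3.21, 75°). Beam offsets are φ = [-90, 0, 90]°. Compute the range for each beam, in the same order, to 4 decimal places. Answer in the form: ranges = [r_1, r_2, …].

ranges = [0.5280, 3.9237, 1.5426]

beam 1: φ=-90°, α=345°
  direction (0.9659, -0.2588); cell (2,3); t to first gridline: x 0.5280, y 0.8114 (then +1.0353 / +3.8637)
    (3,3) via x @ 0.5280  # hit
  → r_1 = 0.5280
beam 2: φ=0°, α=75°
  direction (0.2588, 0.9659); cell (2,3); t to first gridline: x 1.9705, y 0.8179 (then +3.8637 / +1.0353)
    (2,4) via y @ 0.8179
    (2,5) via y @ 1.8531
    (3,5) via x @ 1.9705
    (3,6) via y @ 2.8884
    (3,7) via y @ 3.9237  # hit
  → r_2 = 3.9237
beam 3: φ=90°, α=165°
  direction (-0.9659, 0.2588); cell (2,3); t to first gridline: x 0.5073, y 3.0523 (then +1.0353 / +3.8637)
    (1,3) via x @ 0.5073
    (0,3) via x @ 1.5426  # hit
  → r_3 = 1.5426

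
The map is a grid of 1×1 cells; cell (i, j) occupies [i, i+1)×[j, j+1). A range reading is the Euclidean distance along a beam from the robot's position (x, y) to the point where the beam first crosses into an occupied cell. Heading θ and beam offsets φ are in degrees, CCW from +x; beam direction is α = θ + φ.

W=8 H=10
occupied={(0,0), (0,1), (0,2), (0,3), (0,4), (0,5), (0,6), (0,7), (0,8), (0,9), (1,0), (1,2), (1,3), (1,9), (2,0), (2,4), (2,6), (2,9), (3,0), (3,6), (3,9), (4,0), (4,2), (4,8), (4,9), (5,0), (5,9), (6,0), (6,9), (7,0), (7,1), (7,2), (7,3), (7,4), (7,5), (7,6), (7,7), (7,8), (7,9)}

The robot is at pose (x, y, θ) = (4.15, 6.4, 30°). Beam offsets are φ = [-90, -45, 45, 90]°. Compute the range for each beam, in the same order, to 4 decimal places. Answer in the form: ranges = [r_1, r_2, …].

beam 1: φ=-90°, α=300°
  direction (0.5000, -0.8660); cell (4,6); t to first gridline: x 1.7000, y 0.4619 (then +2.0000 / +1.1547)
    (4,5) via y @ 0.4619
    (4,4) via y @ 1.6166
    (5,4) via x @ 1.7000
    (5,3) via y @ 2.7713
    (6,3) via x @ 3.7000
    (6,2) via y @ 3.9260
    (6,1) via y @ 5.0807
    (7,1) via x @ 5.7000  # hit
  → r_1 = 5.7000
beam 2: φ=-45°, α=345°
  direction (0.9659, -0.2588); cell (4,6); t to first gridline: x 0.8800, y 1.5455 (then +1.0353 / +3.8637)
    (5,6) via x @ 0.8800
    (5,5) via y @ 1.5455
    (6,5) via x @ 1.9153
    (7,5) via x @ 2.9505  # hit
  → r_2 = 2.9505
beam 3: φ=45°, α=75°
  direction (0.2588, 0.9659); cell (4,6); t to first gridline: x 3.2841, y 0.6212 (then +3.8637 / +1.0353)
    (4,7) via y @ 0.6212
    (4,8) via y @ 1.6564  # hit
  → r_3 = 1.6564
beam 4: φ=90°, α=120°
  direction (-0.5000, 0.8660); cell (4,6); t to first gridline: x 0.3000, y 0.6928 (then +2.0000 / +1.1547)
    (3,6) via x @ 0.3000  # hit
  → r_4 = 0.3000

ranges = [5.7000, 2.9505, 1.6564, 0.3000]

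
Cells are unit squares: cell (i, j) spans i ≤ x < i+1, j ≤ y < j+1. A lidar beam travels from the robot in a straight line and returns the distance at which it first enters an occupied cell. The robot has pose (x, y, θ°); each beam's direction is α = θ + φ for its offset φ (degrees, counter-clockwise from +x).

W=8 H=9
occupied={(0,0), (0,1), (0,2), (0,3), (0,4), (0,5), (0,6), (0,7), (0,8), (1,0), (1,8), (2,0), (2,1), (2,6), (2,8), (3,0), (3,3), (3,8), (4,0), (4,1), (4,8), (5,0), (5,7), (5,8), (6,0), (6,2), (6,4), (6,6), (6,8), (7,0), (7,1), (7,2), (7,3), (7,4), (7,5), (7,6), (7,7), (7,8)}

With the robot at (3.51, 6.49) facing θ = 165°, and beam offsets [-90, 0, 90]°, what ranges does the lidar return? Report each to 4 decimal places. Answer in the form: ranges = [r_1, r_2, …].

beam 1: φ=-90°, α=75°
  d=(0.2588,0.9659)  start (3,6)  tX=1.8932 tY=0.5280  stride 1/|dx|=3.8637 1/|dy|=1.0353
    cross y-line → (3,7), t=0.5280
    cross y-line → (3,8), t=1.5633 (wall)
  → r_1 = 1.5633
beam 2: φ=0°, α=165°
  d=(-0.9659,0.2588)  start (3,6)  tX=0.5280 tY=1.9705  stride 1/|dx|=1.0353 1/|dy|=3.8637
    cross x-line → (2,6), t=0.5280 (wall)
  → r_2 = 0.5280
beam 3: φ=90°, α=255°
  d=(-0.2588,-0.9659)  start (3,6)  tX=1.9705 tY=0.5073  stride 1/|dx|=3.8637 1/|dy|=1.0353
    cross y-line → (3,5), t=0.5073
    cross y-line → (3,4), t=1.5426
    cross x-line → (2,4), t=1.9705
    cross y-line → (2,3), t=2.5778
    cross y-line → (2,2), t=3.6131
    cross y-line → (2,1), t=4.6484 (wall)
  → r_3 = 4.6484

ranges = [1.5633, 0.5280, 4.6484]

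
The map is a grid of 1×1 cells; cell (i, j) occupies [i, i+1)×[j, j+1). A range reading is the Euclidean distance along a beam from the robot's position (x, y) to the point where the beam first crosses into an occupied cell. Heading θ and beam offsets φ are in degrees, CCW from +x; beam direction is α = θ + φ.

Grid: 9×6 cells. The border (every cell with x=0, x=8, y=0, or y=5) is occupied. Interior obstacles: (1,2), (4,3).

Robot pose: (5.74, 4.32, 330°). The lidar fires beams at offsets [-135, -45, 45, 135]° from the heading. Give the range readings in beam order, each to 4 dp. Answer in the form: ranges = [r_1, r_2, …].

ranges = [1.2364, 3.4371, 2.3397, 0.7040]

beam 1: φ=-135°, α=195°
  direction (-0.9659, -0.2588); cell (5,4); t to first gridline: x 0.7661, y 1.2364 (then +1.0353 / +3.8637)
    (4,4) via x @ 0.7661
    (4,3) via y @ 1.2364  # hit
  → r_1 = 1.2364
beam 2: φ=-45°, α=285°
  direction (0.2588, -0.9659); cell (5,4); t to first gridline: x 1.0046, y 0.3313 (then +3.8637 / +1.0353)
    (5,3) via y @ 0.3313
    (6,3) via x @ 1.0046
    (6,2) via y @ 1.3666
    (6,1) via y @ 2.4018
    (6,0) via y @ 3.4371  # hit
  → r_2 = 3.4371
beam 3: φ=45°, α=15°
  direction (0.9659, 0.2588); cell (5,4); t to first gridline: x 0.2692, y 2.6273 (then +1.0353 / +3.8637)
    (6,4) via x @ 0.2692
    (7,4) via x @ 1.3044
    (8,4) via x @ 2.3397  # hit
  → r_3 = 2.3397
beam 4: φ=135°, α=105°
  direction (-0.2588, 0.9659); cell (5,4); t to first gridline: x 2.8591, y 0.7040 (then +3.8637 / +1.0353)
    (5,5) via y @ 0.7040  # hit
  → r_4 = 0.7040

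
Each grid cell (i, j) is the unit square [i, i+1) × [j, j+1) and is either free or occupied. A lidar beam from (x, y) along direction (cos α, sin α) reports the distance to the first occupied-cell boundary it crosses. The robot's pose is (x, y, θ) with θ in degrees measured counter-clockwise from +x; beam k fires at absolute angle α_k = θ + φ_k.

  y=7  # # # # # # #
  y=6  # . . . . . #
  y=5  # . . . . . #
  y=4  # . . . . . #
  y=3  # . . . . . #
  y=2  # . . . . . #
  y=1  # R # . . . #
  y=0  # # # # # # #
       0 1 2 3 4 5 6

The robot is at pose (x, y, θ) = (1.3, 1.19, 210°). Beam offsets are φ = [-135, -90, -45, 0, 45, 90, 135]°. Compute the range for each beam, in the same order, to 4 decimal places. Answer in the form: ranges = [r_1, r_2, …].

beam 1: φ=-135°, α=75°
  direction (0.2588, 0.9659); cell (1,1); t to first gridline: x 2.7046, y 0.8386 (then +3.8637 / +1.0353)
    (1,2) via y @ 0.8386
    (1,3) via y @ 1.8738
    (2,3) via x @ 2.7046
    (2,4) via y @ 2.9091
    (2,5) via y @ 3.9444
    (2,6) via y @ 4.9797
    (2,7) via y @ 6.0150  # hit
  → r_1 = 6.0150
beam 2: φ=-90°, α=120°
  direction (-0.5000, 0.8660); cell (1,1); t to first gridline: x 0.6000, y 0.9353 (then +2.0000 / +1.1547)
    (0,1) via x @ 0.6000  # hit
  → r_2 = 0.6000
beam 3: φ=-45°, α=165°
  direction (-0.9659, 0.2588); cell (1,1); t to first gridline: x 0.3106, y 3.1296 (then +1.0353 / +3.8637)
    (0,1) via x @ 0.3106  # hit
  → r_3 = 0.3106
beam 4: φ=0°, α=210°
  direction (-0.8660, -0.5000); cell (1,1); t to first gridline: x 0.3464, y 0.3800 (then +1.1547 / +2.0000)
    (0,1) via x @ 0.3464  # hit
  → r_4 = 0.3464
beam 5: φ=45°, α=255°
  direction (-0.2588, -0.9659); cell (1,1); t to first gridline: x 1.1591, y 0.1967 (then +3.8637 / +1.0353)
    (1,0) via y @ 0.1967  # hit
  → r_5 = 0.1967
beam 6: φ=90°, α=300°
  direction (0.5000, -0.8660); cell (1,1); t to first gridline: x 1.4000, y 0.2194 (then +2.0000 / +1.1547)
    (1,0) via y @ 0.2194  # hit
  → r_6 = 0.2194
beam 7: φ=135°, α=345°
  direction (0.9659, -0.2588); cell (1,1); t to first gridline: x 0.7247, y 0.7341 (then +1.0353 / +3.8637)
    (2,1) via x @ 0.7247  # hit
  → r_7 = 0.7247

ranges = [6.0150, 0.6000, 0.3106, 0.3464, 0.1967, 0.2194, 0.7247]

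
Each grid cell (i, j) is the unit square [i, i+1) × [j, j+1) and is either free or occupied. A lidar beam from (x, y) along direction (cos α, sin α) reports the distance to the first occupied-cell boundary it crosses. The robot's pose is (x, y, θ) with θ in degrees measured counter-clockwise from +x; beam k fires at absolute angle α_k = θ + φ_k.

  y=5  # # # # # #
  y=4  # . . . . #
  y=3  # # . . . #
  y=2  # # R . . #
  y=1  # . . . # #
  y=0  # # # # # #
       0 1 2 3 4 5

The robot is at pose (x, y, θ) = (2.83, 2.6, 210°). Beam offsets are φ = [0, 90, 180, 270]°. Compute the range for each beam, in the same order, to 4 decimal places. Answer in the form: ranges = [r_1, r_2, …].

beam 1: φ=0°, α=210°
  d=(-0.8660,-0.5000)  start (2,2)  tX=0.9584 tY=1.2000  stride 1/|dx|=1.1547 1/|dy|=2.0000
    cross x-line → (1,2), t=0.9584 (wall)
  → r_1 = 0.9584
beam 2: φ=90°, α=300°
  d=(0.5000,-0.8660)  start (2,2)  tX=0.3400 tY=0.6928  stride 1/|dx|=2.0000 1/|dy|=1.1547
    cross x-line → (3,2), t=0.3400
    cross y-line → (3,1), t=0.6928
    cross y-line → (3,0), t=1.8475 (wall)
  → r_2 = 1.8475
beam 3: φ=180°, α=30°
  d=(0.8660,0.5000)  start (2,2)  tX=0.1963 tY=0.8000  stride 1/|dx|=1.1547 1/|dy|=2.0000
    cross x-line → (3,2), t=0.1963
    cross y-line → (3,3), t=0.8000
    cross x-line → (4,3), t=1.3510
    cross x-line → (5,3), t=2.5057 (wall)
  → r_3 = 2.5057
beam 4: φ=270°, α=120°
  d=(-0.5000,0.8660)  start (2,2)  tX=1.6600 tY=0.4619  stride 1/|dx|=2.0000 1/|dy|=1.1547
    cross y-line → (2,3), t=0.4619
    cross y-line → (2,4), t=1.6166
    cross x-line → (1,4), t=1.6600
    cross y-line → (1,5), t=2.7713 (wall)
  → r_4 = 2.7713

ranges = [0.9584, 1.8475, 2.5057, 2.7713]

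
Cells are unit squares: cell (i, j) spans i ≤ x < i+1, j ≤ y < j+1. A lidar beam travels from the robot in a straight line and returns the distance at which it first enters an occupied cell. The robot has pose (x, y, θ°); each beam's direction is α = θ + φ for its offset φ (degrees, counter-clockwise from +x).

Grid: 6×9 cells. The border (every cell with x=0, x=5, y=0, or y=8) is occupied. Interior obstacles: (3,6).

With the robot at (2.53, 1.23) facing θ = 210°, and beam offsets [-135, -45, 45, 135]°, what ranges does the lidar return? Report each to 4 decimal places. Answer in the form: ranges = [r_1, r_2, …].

ranges = [4.9383, 1.5840, 0.2381, 0.8887]

beam 1: φ=-135°, α=75°
  dir = (cos 75°, sin 75°) = (0.2588, 0.9659); from cell (2,1)
  next x-line at t=1.8159, next y-line at t=0.7972; Δt_x=3.8637, Δt_y=1.0353
    y: enter (2,2) at t=0.7972
    x: enter (3,2) at t=1.8159
    y: enter (3,3) at t=1.8324
    y: enter (3,4) at t=2.8677
    y: enter (3,5) at t=3.9030
    y: enter (3,6) at t=4.9383 ← occupied
  → r_1 = 4.9383
beam 2: φ=-45°, α=165°
  dir = (cos 165°, sin 165°) = (-0.9659, 0.2588); from cell (2,1)
  next x-line at t=0.5487, next y-line at t=2.9751; Δt_x=1.0353, Δt_y=3.8637
    x: enter (1,1) at t=0.5487
    x: enter (0,1) at t=1.5840 ← occupied
  → r_2 = 1.5840
beam 3: φ=45°, α=255°
  dir = (cos 255°, sin 255°) = (-0.2588, -0.9659); from cell (2,1)
  next x-line at t=2.0478, next y-line at t=0.2381; Δt_x=3.8637, Δt_y=1.0353
    y: enter (2,0) at t=0.2381 ← occupied
  → r_3 = 0.2381
beam 4: φ=135°, α=345°
  dir = (cos 345°, sin 345°) = (0.9659, -0.2588); from cell (2,1)
  next x-line at t=0.4866, next y-line at t=0.8887; Δt_x=1.0353, Δt_y=3.8637
    x: enter (3,1) at t=0.4866
    y: enter (3,0) at t=0.8887 ← occupied
  → r_4 = 0.8887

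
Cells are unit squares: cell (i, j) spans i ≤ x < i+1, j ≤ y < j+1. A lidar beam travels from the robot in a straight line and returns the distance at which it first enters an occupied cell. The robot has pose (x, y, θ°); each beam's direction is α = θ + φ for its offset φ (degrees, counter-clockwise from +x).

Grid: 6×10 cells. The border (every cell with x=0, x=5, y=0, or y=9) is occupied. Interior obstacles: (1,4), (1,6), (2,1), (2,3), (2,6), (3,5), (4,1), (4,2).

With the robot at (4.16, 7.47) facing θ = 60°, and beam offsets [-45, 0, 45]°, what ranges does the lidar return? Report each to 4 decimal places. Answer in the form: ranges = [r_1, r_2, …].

beam 1: φ=-45°, α=15°
  cosα=0.9659 sinα=0.2588 | (4,7) | tMaxX 0.8696 tMaxY 2.0478 | tΔX 1.0353 tΔY 3.8637
    t=0.8696 [x] (5,7) — stop
  → r_1 = 0.8696
beam 2: φ=0°, α=60°
  cosα=0.5000 sinα=0.8660 | (4,7) | tMaxX 1.6800 tMaxY 0.6120 | tΔX 2.0000 tΔY 1.1547
    t=0.6120 [y] (4,8)
    t=1.6800 [x] (5,8) — stop
  → r_2 = 1.6800
beam 3: φ=45°, α=105°
  cosα=-0.2588 sinα=0.9659 | (4,7) | tMaxX 0.6182 tMaxY 0.5487 | tΔX 3.8637 tΔY 1.0353
    t=0.5487 [y] (4,8)
    t=0.6182 [x] (3,8)
    t=1.5840 [y] (3,9) — stop
  → r_3 = 1.5840

ranges = [0.8696, 1.6800, 1.5840]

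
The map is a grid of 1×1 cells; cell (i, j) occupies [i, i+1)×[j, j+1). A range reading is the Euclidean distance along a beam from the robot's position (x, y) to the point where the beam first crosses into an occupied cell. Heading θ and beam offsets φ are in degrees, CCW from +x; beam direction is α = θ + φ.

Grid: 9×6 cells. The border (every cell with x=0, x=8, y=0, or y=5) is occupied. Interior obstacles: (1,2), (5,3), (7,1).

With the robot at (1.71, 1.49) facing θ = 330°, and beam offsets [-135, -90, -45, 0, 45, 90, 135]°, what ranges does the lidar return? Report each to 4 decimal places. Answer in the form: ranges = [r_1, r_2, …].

beam 1: φ=-135°, α=195°
  cosα=-0.9659 sinα=-0.2588 | (1,1) | tMaxX 0.7350 tMaxY 1.8932 | tΔX 1.0353 tΔY 3.8637
    t=0.7350 [x] (0,1) — stop
  → r_1 = 0.7350
beam 2: φ=-90°, α=240°
  cosα=-0.5000 sinα=-0.8660 | (1,1) | tMaxX 1.4200 tMaxY 0.5658 | tΔX 2.0000 tΔY 1.1547
    t=0.5658 [y] (1,0) — stop
  → r_2 = 0.5658
beam 3: φ=-45°, α=285°
  cosα=0.2588 sinα=-0.9659 | (1,1) | tMaxX 1.1205 tMaxY 0.5073 | tΔX 3.8637 tΔY 1.0353
    t=0.5073 [y] (1,0) — stop
  → r_3 = 0.5073
beam 4: φ=0°, α=330°
  cosα=0.8660 sinα=-0.5000 | (1,1) | tMaxX 0.3349 tMaxY 0.9800 | tΔX 1.1547 tΔY 2.0000
    t=0.3349 [x] (2,1)
    t=0.9800 [y] (2,0) — stop
  → r_4 = 0.9800
beam 5: φ=45°, α=15°
  cosα=0.9659 sinα=0.2588 | (1,1) | tMaxX 0.3002 tMaxY 1.9705 | tΔX 1.0353 tΔY 3.8637
    t=0.3002 [x] (2,1)
    t=1.3355 [x] (3,1)
    t=1.9705 [y] (3,2)
    t=2.3708 [x] (4,2)
    t=3.4061 [x] (5,2)
    t=4.4413 [x] (6,2)
    t=5.4766 [x] (7,2)
    t=5.8342 [y] (7,3)
    t=6.5119 [x] (8,3) — stop
  → r_5 = 6.5119
beam 6: φ=90°, α=60°
  cosα=0.5000 sinα=0.8660 | (1,1) | tMaxX 0.5800 tMaxY 0.5889 | tΔX 2.0000 tΔY 1.1547
    t=0.5800 [x] (2,1)
    t=0.5889 [y] (2,2)
    t=1.7436 [y] (2,3)
    t=2.5800 [x] (3,3)
    t=2.8983 [y] (3,4)
    t=4.0530 [y] (3,5) — stop
  → r_6 = 4.0530
beam 7: φ=135°, α=105°
  cosα=-0.2588 sinα=0.9659 | (1,1) | tMaxX 2.7432 tMaxY 0.5280 | tΔX 3.8637 tΔY 1.0353
    t=0.5280 [y] (1,2) — stop
  → r_7 = 0.5280

ranges = [0.7350, 0.5658, 0.5073, 0.9800, 6.5119, 4.0530, 0.5280]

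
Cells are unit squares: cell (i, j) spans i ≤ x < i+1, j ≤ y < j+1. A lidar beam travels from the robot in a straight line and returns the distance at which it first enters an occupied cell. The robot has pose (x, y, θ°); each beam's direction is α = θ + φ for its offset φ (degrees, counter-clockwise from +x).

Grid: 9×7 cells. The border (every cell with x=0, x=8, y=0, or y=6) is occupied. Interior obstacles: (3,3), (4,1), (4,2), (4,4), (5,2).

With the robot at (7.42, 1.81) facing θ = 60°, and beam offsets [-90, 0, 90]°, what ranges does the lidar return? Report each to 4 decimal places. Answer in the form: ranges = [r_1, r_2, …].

beam 1: φ=-90°, α=330°
  cosα=0.8660 sinα=-0.5000 | (7,1) | tMaxX 0.6697 tMaxY 1.6200 | tΔX 1.1547 tΔY 2.0000
    t=0.6697 [x] (8,1) — stop
  → r_1 = 0.6697
beam 2: φ=0°, α=60°
  cosα=0.5000 sinα=0.8660 | (7,1) | tMaxX 1.1600 tMaxY 0.2194 | tΔX 2.0000 tΔY 1.1547
    t=0.2194 [y] (7,2)
    t=1.1600 [x] (8,2) — stop
  → r_2 = 1.1600
beam 3: φ=90°, α=150°
  cosα=-0.8660 sinα=0.5000 | (7,1) | tMaxX 0.4850 tMaxY 0.3800 | tΔX 1.1547 tΔY 2.0000
    t=0.3800 [y] (7,2)
    t=0.4850 [x] (6,2)
    t=1.6397 [x] (5,2) — stop
  → r_3 = 1.6397

ranges = [0.6697, 1.1600, 1.6397]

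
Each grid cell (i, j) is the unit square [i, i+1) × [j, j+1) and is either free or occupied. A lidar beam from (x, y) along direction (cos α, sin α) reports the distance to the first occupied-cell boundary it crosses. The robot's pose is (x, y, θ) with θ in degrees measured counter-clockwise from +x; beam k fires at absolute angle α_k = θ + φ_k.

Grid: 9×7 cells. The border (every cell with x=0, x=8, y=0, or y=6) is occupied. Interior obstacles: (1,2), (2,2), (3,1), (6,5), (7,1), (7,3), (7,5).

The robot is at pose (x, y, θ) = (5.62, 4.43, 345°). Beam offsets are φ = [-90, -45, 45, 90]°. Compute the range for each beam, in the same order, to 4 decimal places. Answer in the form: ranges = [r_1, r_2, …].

beam 1: φ=-90°, α=255°
  cosα=-0.2588 sinα=-0.9659 | (5,4) | tMaxX 2.3955 tMaxY 0.4452 | tΔX 3.8637 tΔY 1.0353
    t=0.4452 [y] (5,3)
    t=1.4804 [y] (5,2)
    t=2.3955 [x] (4,2)
    t=2.5157 [y] (4,1)
    t=3.5510 [y] (4,0) — stop
  → r_1 = 3.5510
beam 2: φ=-45°, α=300°
  cosα=0.5000 sinα=-0.8660 | (5,4) | tMaxX 0.7600 tMaxY 0.4965 | tΔX 2.0000 tΔY 1.1547
    t=0.4965 [y] (5,3)
    t=0.7600 [x] (6,3)
    t=1.6512 [y] (6,2)
    t=2.7600 [x] (7,2)
    t=2.8059 [y] (7,1) — stop
  → r_2 = 2.8059
beam 3: φ=45°, α=30°
  cosα=0.8660 sinα=0.5000 | (5,4) | tMaxX 0.4388 tMaxY 1.1400 | tΔX 1.1547 tΔY 2.0000
    t=0.4388 [x] (6,4)
    t=1.1400 [y] (6,5) — stop
  → r_3 = 1.1400
beam 4: φ=90°, α=75°
  cosα=0.2588 sinα=0.9659 | (5,4) | tMaxX 1.4682 tMaxY 0.5901 | tΔX 3.8637 tΔY 1.0353
    t=0.5901 [y] (5,5)
    t=1.4682 [x] (6,5) — stop
  → r_4 = 1.4682

ranges = [3.5510, 2.8059, 1.1400, 1.4682]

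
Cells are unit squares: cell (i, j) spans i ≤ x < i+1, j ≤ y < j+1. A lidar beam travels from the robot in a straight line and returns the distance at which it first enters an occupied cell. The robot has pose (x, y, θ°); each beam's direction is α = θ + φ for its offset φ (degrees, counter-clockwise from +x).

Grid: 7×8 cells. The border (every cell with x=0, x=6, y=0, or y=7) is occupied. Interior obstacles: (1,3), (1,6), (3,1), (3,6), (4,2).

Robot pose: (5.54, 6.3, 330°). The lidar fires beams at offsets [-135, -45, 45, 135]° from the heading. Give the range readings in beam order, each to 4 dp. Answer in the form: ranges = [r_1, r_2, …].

beam 1: φ=-135°, α=195°
  cosα=-0.9659 sinα=-0.2588 | (5,6) | tMaxX 0.5590 tMaxY 1.1591 | tΔX 1.0353 tΔY 3.8637
    t=0.5590 [x] (4,6)
    t=1.1591 [y] (4,5)
    t=1.5943 [x] (3,5)
    t=2.6296 [x] (2,5)
    t=3.6649 [x] (1,5)
    t=4.7002 [x] (0,5) — stop
  → r_1 = 4.7002
beam 2: φ=-45°, α=285°
  cosα=0.2588 sinα=-0.9659 | (5,6) | tMaxX 1.7773 tMaxY 0.3106 | tΔX 3.8637 tΔY 1.0353
    t=0.3106 [y] (5,5)
    t=1.3459 [y] (5,4)
    t=1.7773 [x] (6,4) — stop
  → r_2 = 1.7773
beam 3: φ=45°, α=15°
  cosα=0.9659 sinα=0.2588 | (5,6) | tMaxX 0.4762 tMaxY 2.7046 | tΔX 1.0353 tΔY 3.8637
    t=0.4762 [x] (6,6) — stop
  → r_3 = 0.4762
beam 4: φ=135°, α=105°
  cosα=-0.2588 sinα=0.9659 | (5,6) | tMaxX 2.0864 tMaxY 0.7247 | tΔX 3.8637 tΔY 1.0353
    t=0.7247 [y] (5,7) — stop
  → r_4 = 0.7247

ranges = [4.7002, 1.7773, 0.4762, 0.7247]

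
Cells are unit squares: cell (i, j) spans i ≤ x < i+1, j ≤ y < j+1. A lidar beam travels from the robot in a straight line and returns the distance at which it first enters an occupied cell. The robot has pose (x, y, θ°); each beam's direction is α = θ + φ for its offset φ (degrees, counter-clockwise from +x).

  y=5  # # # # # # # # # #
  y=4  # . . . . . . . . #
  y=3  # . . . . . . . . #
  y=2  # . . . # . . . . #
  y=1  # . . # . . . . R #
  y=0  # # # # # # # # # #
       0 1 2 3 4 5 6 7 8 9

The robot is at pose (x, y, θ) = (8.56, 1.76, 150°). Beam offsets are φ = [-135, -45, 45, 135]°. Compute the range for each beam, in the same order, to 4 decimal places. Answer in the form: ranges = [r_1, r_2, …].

beam 1: φ=-135°, α=15°
  d=(0.9659,0.2588)  start (8,1)  tX=0.4555 tY=0.9273  stride 1/|dx|=1.0353 1/|dy|=3.8637
    cross x-line → (9,1), t=0.4555 (wall)
  → r_1 = 0.4555
beam 2: φ=-45°, α=105°
  d=(-0.2588,0.9659)  start (8,1)  tX=2.1637 tY=0.2485  stride 1/|dx|=3.8637 1/|dy|=1.0353
    cross y-line → (8,2), t=0.2485
    cross y-line → (8,3), t=1.2837
    cross x-line → (7,3), t=2.1637
    cross y-line → (7,4), t=2.3190
    cross y-line → (7,5), t=3.3543 (wall)
  → r_2 = 3.3543
beam 3: φ=45°, α=195°
  d=(-0.9659,-0.2588)  start (8,1)  tX=0.5798 tY=2.9364  stride 1/|dx|=1.0353 1/|dy|=3.8637
    cross x-line → (7,1), t=0.5798
    cross x-line → (6,1), t=1.6150
    cross x-line → (5,1), t=2.6503
    cross y-line → (5,0), t=2.9364 (wall)
  → r_3 = 2.9364
beam 4: φ=135°, α=285°
  d=(0.2588,-0.9659)  start (8,1)  tX=1.7000 tY=0.7868  stride 1/|dx|=3.8637 1/|dy|=1.0353
    cross y-line → (8,0), t=0.7868 (wall)
  → r_4 = 0.7868

ranges = [0.4555, 3.3543, 2.9364, 0.7868]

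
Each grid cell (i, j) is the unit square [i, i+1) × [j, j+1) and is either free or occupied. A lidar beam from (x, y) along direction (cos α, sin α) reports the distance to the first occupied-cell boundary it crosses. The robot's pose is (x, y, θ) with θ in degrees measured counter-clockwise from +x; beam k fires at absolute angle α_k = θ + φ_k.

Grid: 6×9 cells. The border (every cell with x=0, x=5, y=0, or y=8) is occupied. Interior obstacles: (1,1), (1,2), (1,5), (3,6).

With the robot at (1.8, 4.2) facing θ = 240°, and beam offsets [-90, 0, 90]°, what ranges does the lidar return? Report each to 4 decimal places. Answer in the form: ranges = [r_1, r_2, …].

beam 1: φ=-90°, α=150°
  d=(-0.8660,0.5000)  start (1,4)  tX=0.9238 tY=1.6000  stride 1/|dx|=1.1547 1/|dy|=2.0000
    cross x-line → (0,4), t=0.9238 (wall)
  → r_1 = 0.9238
beam 2: φ=0°, α=240°
  d=(-0.5000,-0.8660)  start (1,4)  tX=1.6000 tY=0.2309  stride 1/|dx|=2.0000 1/|dy|=1.1547
    cross y-line → (1,3), t=0.2309
    cross y-line → (1,2), t=1.3856 (wall)
  → r_2 = 1.3856
beam 3: φ=90°, α=330°
  d=(0.8660,-0.5000)  start (1,4)  tX=0.2309 tY=0.4000  stride 1/|dx|=1.1547 1/|dy|=2.0000
    cross x-line → (2,4), t=0.2309
    cross y-line → (2,3), t=0.4000
    cross x-line → (3,3), t=1.3856
    cross y-line → (3,2), t=2.4000
    cross x-line → (4,2), t=2.5403
    cross x-line → (5,2), t=3.6950 (wall)
  → r_3 = 3.6950

ranges = [0.9238, 1.3856, 3.6950]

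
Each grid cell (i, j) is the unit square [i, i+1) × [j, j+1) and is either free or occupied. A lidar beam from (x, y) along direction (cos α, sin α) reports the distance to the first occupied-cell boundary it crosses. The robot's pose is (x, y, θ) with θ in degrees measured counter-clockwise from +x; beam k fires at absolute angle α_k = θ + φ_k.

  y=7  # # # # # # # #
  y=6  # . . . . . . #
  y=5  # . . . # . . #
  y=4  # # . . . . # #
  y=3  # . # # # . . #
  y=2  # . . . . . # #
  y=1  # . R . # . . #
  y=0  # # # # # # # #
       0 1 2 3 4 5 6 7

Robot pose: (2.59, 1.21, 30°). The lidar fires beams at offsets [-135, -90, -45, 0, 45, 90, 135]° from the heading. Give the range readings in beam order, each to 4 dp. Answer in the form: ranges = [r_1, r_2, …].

ranges = [0.2174, 0.2425, 0.8114, 5.0922, 1.8531, 3.1800, 1.6461]

beam 1: φ=-135°, α=255°
  direction (-0.2588, -0.9659); cell (2,1); t to first gridline: x 2.2796, y 0.2174 (then +3.8637 / +1.0353)
    (2,0) via y @ 0.2174  # hit
  → r_1 = 0.2174
beam 2: φ=-90°, α=300°
  direction (0.5000, -0.8660); cell (2,1); t to first gridline: x 0.8200, y 0.2425 (then +2.0000 / +1.1547)
    (2,0) via y @ 0.2425  # hit
  → r_2 = 0.2425
beam 3: φ=-45°, α=345°
  direction (0.9659, -0.2588); cell (2,1); t to first gridline: x 0.4245, y 0.8114 (then +1.0353 / +3.8637)
    (3,1) via x @ 0.4245
    (3,0) via y @ 0.8114  # hit
  → r_3 = 0.8114
beam 4: φ=0°, α=30°
  direction (0.8660, 0.5000); cell (2,1); t to first gridline: x 0.4734, y 1.5800 (then +1.1547 / +2.0000)
    (3,1) via x @ 0.4734
    (3,2) via y @ 1.5800
    (4,2) via x @ 1.6281
    (5,2) via x @ 2.7828
    (5,3) via y @ 3.5800
    (6,3) via x @ 3.9375
    (7,3) via x @ 5.0922  # hit
  → r_4 = 5.0922
beam 5: φ=45°, α=75°
  direction (0.2588, 0.9659); cell (2,1); t to first gridline: x 1.5841, y 0.8179 (then +3.8637 / +1.0353)
    (2,2) via y @ 0.8179
    (3,2) via x @ 1.5841
    (3,3) via y @ 1.8531  # hit
  → r_5 = 1.8531
beam 6: φ=90°, α=120°
  direction (-0.5000, 0.8660); cell (2,1); t to first gridline: x 1.1800, y 0.9122 (then +2.0000 / +1.1547)
    (2,2) via y @ 0.9122
    (1,2) via x @ 1.1800
    (1,3) via y @ 2.0669
    (0,3) via x @ 3.1800  # hit
  → r_6 = 3.1800
beam 7: φ=135°, α=165°
  direction (-0.9659, 0.2588); cell (2,1); t to first gridline: x 0.6108, y 3.0523 (then +1.0353 / +3.8637)
    (1,1) via x @ 0.6108
    (0,1) via x @ 1.6461  # hit
  → r_7 = 1.6461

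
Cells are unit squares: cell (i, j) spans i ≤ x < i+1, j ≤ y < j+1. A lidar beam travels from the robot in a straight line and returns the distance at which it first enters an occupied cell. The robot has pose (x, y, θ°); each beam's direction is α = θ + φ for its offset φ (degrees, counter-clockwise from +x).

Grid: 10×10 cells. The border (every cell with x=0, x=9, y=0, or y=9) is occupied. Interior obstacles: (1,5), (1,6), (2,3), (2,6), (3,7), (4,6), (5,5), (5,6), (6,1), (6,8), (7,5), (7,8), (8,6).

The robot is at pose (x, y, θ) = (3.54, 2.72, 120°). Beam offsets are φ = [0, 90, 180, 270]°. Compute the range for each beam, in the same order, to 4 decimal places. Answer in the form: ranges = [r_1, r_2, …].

ranges = [1.0800, 2.9329, 1.9861, 4.5600]

beam 1: φ=0°, α=120°
  cosα=-0.5000 sinα=0.8660 | (3,2) | tMaxX 1.0800 tMaxY 0.3233 | tΔX 2.0000 tΔY 1.1547
    t=0.3233 [y] (3,3)
    t=1.0800 [x] (2,3) — stop
  → r_1 = 1.0800
beam 2: φ=90°, α=210°
  cosα=-0.8660 sinα=-0.5000 | (3,2) | tMaxX 0.6235 tMaxY 1.4400 | tΔX 1.1547 tΔY 2.0000
    t=0.6235 [x] (2,2)
    t=1.4400 [y] (2,1)
    t=1.7782 [x] (1,1)
    t=2.9329 [x] (0,1) — stop
  → r_2 = 2.9329
beam 3: φ=180°, α=300°
  cosα=0.5000 sinα=-0.8660 | (3,2) | tMaxX 0.9200 tMaxY 0.8314 | tΔX 2.0000 tΔY 1.1547
    t=0.8314 [y] (3,1)
    t=0.9200 [x] (4,1)
    t=1.9861 [y] (4,0) — stop
  → r_3 = 1.9861
beam 4: φ=270°, α=30°
  cosα=0.8660 sinα=0.5000 | (3,2) | tMaxX 0.5312 tMaxY 0.5600 | tΔX 1.1547 tΔY 2.0000
    t=0.5312 [x] (4,2)
    t=0.5600 [y] (4,3)
    t=1.6859 [x] (5,3)
    t=2.5600 [y] (5,4)
    t=2.8406 [x] (6,4)
    t=3.9953 [x] (7,4)
    t=4.5600 [y] (7,5) — stop
  → r_4 = 4.5600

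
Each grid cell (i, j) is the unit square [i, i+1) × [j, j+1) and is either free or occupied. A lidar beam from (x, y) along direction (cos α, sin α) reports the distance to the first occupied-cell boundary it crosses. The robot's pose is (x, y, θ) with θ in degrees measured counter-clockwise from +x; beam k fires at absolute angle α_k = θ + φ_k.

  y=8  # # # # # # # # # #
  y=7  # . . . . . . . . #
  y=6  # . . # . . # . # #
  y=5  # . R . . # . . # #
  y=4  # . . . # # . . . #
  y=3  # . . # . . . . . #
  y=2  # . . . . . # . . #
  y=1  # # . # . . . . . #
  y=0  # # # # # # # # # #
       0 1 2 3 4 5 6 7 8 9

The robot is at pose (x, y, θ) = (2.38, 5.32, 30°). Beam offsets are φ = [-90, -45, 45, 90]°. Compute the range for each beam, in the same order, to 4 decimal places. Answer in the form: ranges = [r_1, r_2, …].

beam 1: φ=-90°, α=300°
  d=(0.5000,-0.8660)  start (2,5)  tX=1.2400 tY=0.3695  stride 1/|dx|=2.0000 1/|dy|=1.1547
    cross y-line → (2,4), t=0.3695
    cross x-line → (3,4), t=1.2400
    cross y-line → (3,3), t=1.5242 (wall)
  → r_1 = 1.5242
beam 2: φ=-45°, α=345°
  d=(0.9659,-0.2588)  start (2,5)  tX=0.6419 tY=1.2364  stride 1/|dx|=1.0353 1/|dy|=3.8637
    cross x-line → (3,5), t=0.6419
    cross y-line → (3,4), t=1.2364
    cross x-line → (4,4), t=1.6771 (wall)
  → r_2 = 1.6771
beam 3: φ=45°, α=75°
  d=(0.2588,0.9659)  start (2,5)  tX=2.3955 tY=0.7040  stride 1/|dx|=3.8637 1/|dy|=1.0353
    cross y-line → (2,6), t=0.7040
    cross y-line → (2,7), t=1.7393
    cross x-line → (3,7), t=2.3955
    cross y-line → (3,8), t=2.7745 (wall)
  → r_3 = 2.7745
beam 4: φ=90°, α=120°
  d=(-0.5000,0.8660)  start (2,5)  tX=0.7600 tY=0.7852  stride 1/|dx|=2.0000 1/|dy|=1.1547
    cross x-line → (1,5), t=0.7600
    cross y-line → (1,6), t=0.7852
    cross y-line → (1,7), t=1.9399
    cross x-line → (0,7), t=2.7600 (wall)
  → r_4 = 2.7600

ranges = [1.5242, 1.6771, 2.7745, 2.7600]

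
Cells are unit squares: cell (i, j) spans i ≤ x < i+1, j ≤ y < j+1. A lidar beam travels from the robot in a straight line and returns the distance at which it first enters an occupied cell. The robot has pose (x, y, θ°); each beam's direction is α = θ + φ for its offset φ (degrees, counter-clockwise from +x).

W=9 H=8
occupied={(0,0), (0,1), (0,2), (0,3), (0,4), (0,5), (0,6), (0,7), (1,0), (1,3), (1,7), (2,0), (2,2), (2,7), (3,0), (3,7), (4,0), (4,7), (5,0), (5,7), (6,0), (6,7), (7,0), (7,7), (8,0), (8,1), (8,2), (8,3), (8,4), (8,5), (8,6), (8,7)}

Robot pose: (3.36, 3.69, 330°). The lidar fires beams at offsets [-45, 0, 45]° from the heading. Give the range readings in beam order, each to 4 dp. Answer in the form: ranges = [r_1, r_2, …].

ranges = [2.7849, 5.3578, 4.8037]

beam 1: φ=-45°, α=285°
  direction (0.2588, -0.9659); cell (3,3); t to first gridline: x 2.4728, y 0.7143 (then +3.8637 / +1.0353)
    (3,2) via y @ 0.7143
    (3,1) via y @ 1.7496
    (4,1) via x @ 2.4728
    (4,0) via y @ 2.7849  # hit
  → r_1 = 2.7849
beam 2: φ=0°, α=330°
  direction (0.8660, -0.5000); cell (3,3); t to first gridline: x 0.7390, y 1.3800 (then +1.1547 / +2.0000)
    (4,3) via x @ 0.7390
    (4,2) via y @ 1.3800
    (5,2) via x @ 1.8937
    (6,2) via x @ 3.0484
    (6,1) via y @ 3.3800
    (7,1) via x @ 4.2031
    (8,1) via x @ 5.3578  # hit
  → r_2 = 5.3578
beam 3: φ=45°, α=15°
  direction (0.9659, 0.2588); cell (3,3); t to first gridline: x 0.6626, y 1.1977 (then +1.0353 / +3.8637)
    (4,3) via x @ 0.6626
    (4,4) via y @ 1.1977
    (5,4) via x @ 1.6979
    (6,4) via x @ 2.7331
    (7,4) via x @ 3.7684
    (8,4) via x @ 4.8037  # hit
  → r_3 = 4.8037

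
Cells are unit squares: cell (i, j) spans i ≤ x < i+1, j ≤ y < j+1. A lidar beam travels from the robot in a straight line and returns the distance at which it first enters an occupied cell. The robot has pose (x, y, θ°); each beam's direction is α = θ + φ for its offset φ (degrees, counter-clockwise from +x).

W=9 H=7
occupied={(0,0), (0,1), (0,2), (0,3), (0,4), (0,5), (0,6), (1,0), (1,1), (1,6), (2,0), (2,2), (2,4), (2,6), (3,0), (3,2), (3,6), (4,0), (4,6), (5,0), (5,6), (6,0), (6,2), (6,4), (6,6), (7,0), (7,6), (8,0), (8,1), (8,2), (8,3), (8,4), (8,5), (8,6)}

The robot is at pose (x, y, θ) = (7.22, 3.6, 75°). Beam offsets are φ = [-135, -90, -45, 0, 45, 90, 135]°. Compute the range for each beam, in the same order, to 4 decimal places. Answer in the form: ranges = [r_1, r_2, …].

beam 1: φ=-135°, α=300°
  dir = (cos 300°, sin 300°) = (0.5000, -0.8660); from cell (7,3)
  next x-line at t=1.5600, next y-line at t=0.6928; Δt_x=2.0000, Δt_y=1.1547
    y: enter (7,2) at t=0.6928
    x: enter (8,2) at t=1.5600 ← occupied
  → r_1 = 1.5600
beam 2: φ=-90°, α=345°
  dir = (cos 345°, sin 345°) = (0.9659, -0.2588); from cell (7,3)
  next x-line at t=0.8075, next y-line at t=2.3182; Δt_x=1.0353, Δt_y=3.8637
    x: enter (8,3) at t=0.8075 ← occupied
  → r_2 = 0.8075
beam 3: φ=-45°, α=30°
  dir = (cos 30°, sin 30°) = (0.8660, 0.5000); from cell (7,3)
  next x-line at t=0.9007, next y-line at t=0.8000; Δt_x=1.1547, Δt_y=2.0000
    y: enter (7,4) at t=0.8000
    x: enter (8,4) at t=0.9007 ← occupied
  → r_3 = 0.9007
beam 4: φ=0°, α=75°
  dir = (cos 75°, sin 75°) = (0.2588, 0.9659); from cell (7,3)
  next x-line at t=3.0137, next y-line at t=0.4141; Δt_x=3.8637, Δt_y=1.0353
    y: enter (7,4) at t=0.4141
    y: enter (7,5) at t=1.4494
    y: enter (7,6) at t=2.4847 ← occupied
  → r_4 = 2.4847
beam 5: φ=45°, α=120°
  dir = (cos 120°, sin 120°) = (-0.5000, 0.8660); from cell (7,3)
  next x-line at t=0.4400, next y-line at t=0.4619; Δt_x=2.0000, Δt_y=1.1547
    x: enter (6,3) at t=0.4400
    y: enter (6,4) at t=0.4619 ← occupied
  → r_5 = 0.4619
beam 6: φ=90°, α=165°
  dir = (cos 165°, sin 165°) = (-0.9659, 0.2588); from cell (7,3)
  next x-line at t=0.2278, next y-line at t=1.5455; Δt_x=1.0353, Δt_y=3.8637
    x: enter (6,3) at t=0.2278
    x: enter (5,3) at t=1.2630
    y: enter (5,4) at t=1.5455
    x: enter (4,4) at t=2.2983
    x: enter (3,4) at t=3.3336
    x: enter (2,4) at t=4.3689 ← occupied
  → r_6 = 4.3689
beam 7: φ=135°, α=210°
  dir = (cos 210°, sin 210°) = (-0.8660, -0.5000); from cell (7,3)
  next x-line at t=0.2540, next y-line at t=1.2000; Δt_x=1.1547, Δt_y=2.0000
    x: enter (6,3) at t=0.2540
    y: enter (6,2) at t=1.2000 ← occupied
  → r_7 = 1.2000

ranges = [1.5600, 0.8075, 0.9007, 2.4847, 0.4619, 4.3689, 1.2000]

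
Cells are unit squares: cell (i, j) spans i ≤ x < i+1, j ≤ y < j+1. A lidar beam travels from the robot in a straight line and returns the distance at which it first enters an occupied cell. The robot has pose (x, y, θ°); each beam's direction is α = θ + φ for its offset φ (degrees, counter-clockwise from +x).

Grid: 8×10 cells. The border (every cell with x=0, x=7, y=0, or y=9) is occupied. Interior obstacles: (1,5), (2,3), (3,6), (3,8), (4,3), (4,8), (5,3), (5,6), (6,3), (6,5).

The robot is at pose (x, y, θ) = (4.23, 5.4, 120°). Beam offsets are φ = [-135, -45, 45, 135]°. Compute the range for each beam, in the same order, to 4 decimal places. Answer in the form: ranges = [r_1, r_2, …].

ranges = [2.8677, 2.6917, 2.3087, 4.5552]

beam 1: φ=-135°, α=345°
  d=(0.9659,-0.2588)  start (4,5)  tX=0.7972 tY=1.5455  stride 1/|dx|=1.0353 1/|dy|=3.8637
    cross x-line → (5,5), t=0.7972
    cross y-line → (5,4), t=1.5455
    cross x-line → (6,4), t=1.8324
    cross x-line → (7,4), t=2.8677 (wall)
  → r_1 = 2.8677
beam 2: φ=-45°, α=75°
  d=(0.2588,0.9659)  start (4,5)  tX=2.9751 tY=0.6212  stride 1/|dx|=3.8637 1/|dy|=1.0353
    cross y-line → (4,6), t=0.6212
    cross y-line → (4,7), t=1.6564
    cross y-line → (4,8), t=2.6917 (wall)
  → r_2 = 2.6917
beam 3: φ=45°, α=165°
  d=(-0.9659,0.2588)  start (4,5)  tX=0.2381 tY=2.3182  stride 1/|dx|=1.0353 1/|dy|=3.8637
    cross x-line → (3,5), t=0.2381
    cross x-line → (2,5), t=1.2734
    cross x-line → (1,5), t=2.3087 (wall)
  → r_3 = 2.3087
beam 4: φ=135°, α=255°
  d=(-0.2588,-0.9659)  start (4,5)  tX=0.8887 tY=0.4141  stride 1/|dx|=3.8637 1/|dy|=1.0353
    cross y-line → (4,4), t=0.4141
    cross x-line → (3,4), t=0.8887
    cross y-line → (3,3), t=1.4494
    cross y-line → (3,2), t=2.4847
    cross y-line → (3,1), t=3.5199
    cross y-line → (3,0), t=4.5552 (wall)
  → r_4 = 4.5552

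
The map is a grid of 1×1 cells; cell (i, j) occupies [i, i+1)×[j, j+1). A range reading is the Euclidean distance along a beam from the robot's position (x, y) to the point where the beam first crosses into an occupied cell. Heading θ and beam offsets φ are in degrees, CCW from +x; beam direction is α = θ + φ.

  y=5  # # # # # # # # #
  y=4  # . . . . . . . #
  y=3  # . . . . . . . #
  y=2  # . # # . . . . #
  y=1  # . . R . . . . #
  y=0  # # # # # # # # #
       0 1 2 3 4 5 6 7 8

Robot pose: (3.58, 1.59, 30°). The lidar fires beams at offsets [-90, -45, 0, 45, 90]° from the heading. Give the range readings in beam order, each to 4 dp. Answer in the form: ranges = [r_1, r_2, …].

beam 1: φ=-90°, α=300°
  cosα=0.5000 sinα=-0.8660 | (3,1) | tMaxX 0.8400 tMaxY 0.6813 | tΔX 2.0000 tΔY 1.1547
    t=0.6813 [y] (3,0) — stop
  → r_1 = 0.6813
beam 2: φ=-45°, α=345°
  cosα=0.9659 sinα=-0.2588 | (3,1) | tMaxX 0.4348 tMaxY 2.2796 | tΔX 1.0353 tΔY 3.8637
    t=0.4348 [x] (4,1)
    t=1.4701 [x] (5,1)
    t=2.2796 [y] (5,0) — stop
  → r_2 = 2.2796
beam 3: φ=0°, α=30°
  cosα=0.8660 sinα=0.5000 | (3,1) | tMaxX 0.4850 tMaxY 0.8200 | tΔX 1.1547 tΔY 2.0000
    t=0.4850 [x] (4,1)
    t=0.8200 [y] (4,2)
    t=1.6397 [x] (5,2)
    t=2.7944 [x] (6,2)
    t=2.8200 [y] (6,3)
    t=3.9491 [x] (7,3)
    t=4.8200 [y] (7,4)
    t=5.1038 [x] (8,4) — stop
  → r_3 = 5.1038
beam 4: φ=45°, α=75°
  cosα=0.2588 sinα=0.9659 | (3,1) | tMaxX 1.6228 tMaxY 0.4245 | tΔX 3.8637 tΔY 1.0353
    t=0.4245 [y] (3,2) — stop
  → r_4 = 0.4245
beam 5: φ=90°, α=120°
  cosα=-0.5000 sinα=0.8660 | (3,1) | tMaxX 1.1600 tMaxY 0.4734 | tΔX 2.0000 tΔY 1.1547
    t=0.4734 [y] (3,2) — stop
  → r_5 = 0.4734

ranges = [0.6813, 2.2796, 5.1038, 0.4245, 0.4734]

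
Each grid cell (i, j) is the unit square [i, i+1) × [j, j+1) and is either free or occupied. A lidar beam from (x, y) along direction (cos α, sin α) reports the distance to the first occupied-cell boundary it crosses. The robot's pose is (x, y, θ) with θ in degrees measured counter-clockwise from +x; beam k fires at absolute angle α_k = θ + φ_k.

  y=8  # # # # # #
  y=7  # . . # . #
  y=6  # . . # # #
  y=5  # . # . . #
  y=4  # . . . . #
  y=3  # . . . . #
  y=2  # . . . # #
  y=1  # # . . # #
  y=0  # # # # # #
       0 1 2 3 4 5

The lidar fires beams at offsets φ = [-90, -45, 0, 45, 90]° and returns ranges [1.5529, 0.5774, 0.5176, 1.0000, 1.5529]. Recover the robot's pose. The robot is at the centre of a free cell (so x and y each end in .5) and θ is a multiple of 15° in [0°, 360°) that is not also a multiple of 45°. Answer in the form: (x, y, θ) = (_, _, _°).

(x, y, θ) = (4.5, 4.5, 15°)

The pose lattice has 21·16 = 336 candidates. Test each by forward raycasting.
  (3.5, 1.5, 75°): beam 1 = 0.5176 ≠ 1.5529 ✗
  (1.5, 7.5, 210°): beam 1 = 0.5774 ≠ 1.5529 ✗
  (4.5, 3.5, 150°): beam 1 = 1.0000 ≠ 1.5529 ✗
  (1.5, 5.5, 75°): beam 1 = 0.5176 ≠ 1.5529 ✗
  …
  (4.5, 4.5, 15°): r_1=1.5529, r_2=0.5774, r_3=0.5176, r_4=1.0000, r_5=1.5529 — all match ✓
Only this pose fits every beam.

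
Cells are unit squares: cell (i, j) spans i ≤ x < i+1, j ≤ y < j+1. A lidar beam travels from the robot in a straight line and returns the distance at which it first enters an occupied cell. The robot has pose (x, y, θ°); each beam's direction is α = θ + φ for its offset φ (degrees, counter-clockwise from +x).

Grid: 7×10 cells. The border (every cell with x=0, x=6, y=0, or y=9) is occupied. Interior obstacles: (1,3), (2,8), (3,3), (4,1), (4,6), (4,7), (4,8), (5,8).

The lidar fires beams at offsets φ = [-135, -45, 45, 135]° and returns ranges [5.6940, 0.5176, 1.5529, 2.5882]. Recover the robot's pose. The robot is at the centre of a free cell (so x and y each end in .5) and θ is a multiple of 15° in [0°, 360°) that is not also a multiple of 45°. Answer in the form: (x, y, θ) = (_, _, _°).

(x, y, θ) = (3.5, 7.5, 60°)

Enumerate (i+0.5, j+0.5, θ) over the 32 free cells and 16 admissible headings. For each, cast all 4 beams and compare to the given ranges.
  (4.5, 5.5, 240°): beam 1 = 0.5176 ≠ 5.6940 ✗
  (3.5, 5.5, 330°): beam 1 = 2.5882 ≠ 5.6940 ✗
  (2.5, 5.5, 195°): beam 1 = 3.0000 ≠ 5.6940 ✗
  (2.5, 6.5, 345°): beam 1 = 1.7321 ≠ 5.6940 ✗
  …
  (3.5, 7.5, 60°): r_1=5.6940, r_2=0.5176, r_3=1.5529, r_4=2.5882 — all match ✓
Only this pose fits every beam.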